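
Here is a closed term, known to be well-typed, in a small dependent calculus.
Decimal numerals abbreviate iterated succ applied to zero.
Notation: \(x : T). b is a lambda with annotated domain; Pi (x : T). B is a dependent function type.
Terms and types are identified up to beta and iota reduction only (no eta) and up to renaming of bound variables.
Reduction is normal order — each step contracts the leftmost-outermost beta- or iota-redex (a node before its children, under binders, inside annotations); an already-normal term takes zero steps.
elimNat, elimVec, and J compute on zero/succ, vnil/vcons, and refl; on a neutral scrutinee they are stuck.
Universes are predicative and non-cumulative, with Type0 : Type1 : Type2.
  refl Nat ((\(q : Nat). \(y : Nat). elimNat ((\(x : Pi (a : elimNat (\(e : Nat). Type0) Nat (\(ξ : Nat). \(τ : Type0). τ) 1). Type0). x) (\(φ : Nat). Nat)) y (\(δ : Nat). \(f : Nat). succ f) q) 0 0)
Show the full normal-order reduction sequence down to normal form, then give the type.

normal-order reduction:
  refl Nat ((\(q : Nat). \(y : Nat). elimNat ((\(x : Pi (a : elimNat (\(e : Nat). Type0) Nat (\(ξ : Nat). \(τ : Type0). τ) 1). Type0). x) (\(φ : Nat). Nat)) y (\(δ : Nat). \(f : Nat). succ f) q) 0 0)
  ~> refl Nat ((\(q : Nat). elimNat ((\(y : Pi (x : elimNat (\(a : Nat). Type0) Nat (\(e : Nat). \(ξ : Type0). ξ) 1). Type0). y) (\(τ : Nat). Nat)) q (\(φ : Nat). \(δ : Nat). succ δ) 0) 0)
  ~> refl Nat (elimNat ((\(q : Pi (y : elimNat (\(x : Nat). Type0) Nat (\(a : Nat). \(e : Type0). e) 1). Type0). q) (\(ξ : Nat). Nat)) 0 (\(τ : Nat). \(φ : Nat). succ φ) 0)
  ~> refl Nat 0
inferred type:
  Eq Nat 0 0


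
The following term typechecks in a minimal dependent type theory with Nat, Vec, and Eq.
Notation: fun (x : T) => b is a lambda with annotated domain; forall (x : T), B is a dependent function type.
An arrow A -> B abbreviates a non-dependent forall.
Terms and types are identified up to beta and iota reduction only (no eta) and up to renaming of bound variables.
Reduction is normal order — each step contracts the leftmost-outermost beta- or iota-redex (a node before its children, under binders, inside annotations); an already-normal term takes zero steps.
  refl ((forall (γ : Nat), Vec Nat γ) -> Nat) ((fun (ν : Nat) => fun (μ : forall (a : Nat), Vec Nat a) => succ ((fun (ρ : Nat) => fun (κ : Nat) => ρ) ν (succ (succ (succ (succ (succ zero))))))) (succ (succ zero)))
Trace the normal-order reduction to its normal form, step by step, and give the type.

normal-order reduction:
  refl ((forall (γ : Nat), Vec Nat γ) -> Nat) ((fun (ν : Nat) => fun (μ : forall (a : Nat), Vec Nat a) => succ ((fun (ρ : Nat) => fun (κ : Nat) => ρ) ν (succ (succ (succ (succ (succ zero))))))) (succ (succ zero)))
  ~> refl ((forall (γ : Nat), Vec Nat γ) -> Nat) (fun (ν : forall (μ : Nat), Vec Nat μ) => succ ((fun (a : Nat) => fun (ρ : Nat) => a) (succ (succ zero)) (succ (succ (succ (succ (succ zero)))))))
  ~> refl ((forall (γ : Nat), Vec Nat γ) -> Nat) (fun (ν : forall (μ : Nat), Vec Nat μ) => succ ((fun (a : Nat) => succ (succ zero)) (succ (succ (succ (succ (succ zero)))))))
  ~> refl ((forall (γ : Nat), Vec Nat γ) -> Nat) (fun (ν : forall (μ : Nat), Vec Nat μ) => succ (succ (succ zero)))
inferred type:
  Eq ((forall (γ : Nat), Vec Nat γ) -> Nat) (fun (ν : forall (μ : Nat), Vec Nat μ) => succ (succ (succ zero))) (fun (a : forall (ρ : Nat), Vec Nat ρ) => succ (succ (succ zero)))


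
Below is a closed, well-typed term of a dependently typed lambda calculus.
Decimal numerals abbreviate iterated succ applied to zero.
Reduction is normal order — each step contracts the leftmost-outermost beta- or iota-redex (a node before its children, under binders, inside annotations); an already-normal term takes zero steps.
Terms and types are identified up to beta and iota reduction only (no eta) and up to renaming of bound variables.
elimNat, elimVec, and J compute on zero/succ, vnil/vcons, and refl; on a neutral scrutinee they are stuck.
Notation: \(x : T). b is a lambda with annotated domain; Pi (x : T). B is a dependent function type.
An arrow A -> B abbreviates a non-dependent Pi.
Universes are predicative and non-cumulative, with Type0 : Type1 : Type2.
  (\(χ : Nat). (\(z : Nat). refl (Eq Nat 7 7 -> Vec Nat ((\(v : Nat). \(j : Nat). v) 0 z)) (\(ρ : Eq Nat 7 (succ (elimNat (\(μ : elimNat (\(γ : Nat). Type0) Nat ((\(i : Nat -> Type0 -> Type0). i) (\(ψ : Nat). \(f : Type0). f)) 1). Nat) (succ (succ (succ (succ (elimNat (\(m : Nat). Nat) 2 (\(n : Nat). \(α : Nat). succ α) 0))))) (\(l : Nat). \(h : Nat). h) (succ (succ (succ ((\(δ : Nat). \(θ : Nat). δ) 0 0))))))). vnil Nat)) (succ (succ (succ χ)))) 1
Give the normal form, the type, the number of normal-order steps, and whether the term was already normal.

resulting normal form:
  refl (Eq Nat 7 7 -> Vec Nat 0) (\(χ : Eq Nat 7 7). vnil Nat)
type:
  Eq (Eq Nat 7 7 -> Vec Nat 0) (\(χ : Eq Nat 7 7). vnil Nat) (\(z : Eq Nat 7 7). vnil Nat)
reduction steps (normal order): 22
already normal: no
first contracted redex: a beta-redex


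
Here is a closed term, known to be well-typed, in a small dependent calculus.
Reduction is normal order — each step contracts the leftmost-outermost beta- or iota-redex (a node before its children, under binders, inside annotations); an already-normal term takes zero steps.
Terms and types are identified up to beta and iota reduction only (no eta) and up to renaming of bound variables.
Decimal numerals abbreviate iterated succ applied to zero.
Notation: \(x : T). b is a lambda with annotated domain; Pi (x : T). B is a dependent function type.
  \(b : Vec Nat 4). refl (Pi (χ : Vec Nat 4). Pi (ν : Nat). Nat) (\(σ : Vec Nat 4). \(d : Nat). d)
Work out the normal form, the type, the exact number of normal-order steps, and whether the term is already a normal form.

reduced normal form:
  \(b : Vec Nat 4). refl (Pi (χ : Vec Nat 4). Pi (ν : Nat). Nat) (\(σ : Vec Nat 4). \(d : Nat). d)
inferred type:
  Pi (b : Vec Nat 4). Eq (Pi (χ : Vec Nat 4). Pi (ν : Nat). Nat) (\(σ : Vec Nat 4). \(d : Nat). d) (\(x : Vec Nat 4). \(u : Nat). u)
steps to reach normal form (normal order): 0
term was already normal: yes


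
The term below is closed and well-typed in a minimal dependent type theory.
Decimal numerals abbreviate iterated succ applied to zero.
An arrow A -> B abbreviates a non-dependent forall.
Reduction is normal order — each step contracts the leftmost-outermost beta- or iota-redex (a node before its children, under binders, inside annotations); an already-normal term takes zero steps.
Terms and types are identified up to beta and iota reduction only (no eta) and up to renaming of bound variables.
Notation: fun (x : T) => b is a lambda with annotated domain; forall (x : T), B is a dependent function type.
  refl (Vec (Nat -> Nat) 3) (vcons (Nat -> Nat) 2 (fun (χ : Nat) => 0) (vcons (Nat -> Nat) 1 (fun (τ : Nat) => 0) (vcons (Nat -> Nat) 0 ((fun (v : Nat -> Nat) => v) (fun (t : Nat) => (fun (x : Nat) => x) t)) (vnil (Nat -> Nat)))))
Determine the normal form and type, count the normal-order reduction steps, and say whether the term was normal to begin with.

normal form:
  refl (Vec (Nat -> Nat) 3) (vcons (Nat -> Nat) 2 (fun (χ : Nat) => 0) (vcons (Nat -> Nat) 1 (fun (τ : Nat) => 0) (vcons (Nat -> Nat) 0 (fun (v : Nat) => v) (vnil (Nat -> Nat)))))
type:
  Eq (Vec (Nat -> Nat) 3) (vcons (Nat -> Nat) 2 (fun (χ : Nat) => 0) (vcons (Nat -> Nat) 1 (fun (τ : Nat) => 0) (vcons (Nat -> Nat) 0 (fun (v : Nat) => v) (vnil (Nat -> Nat))))) (vcons (Nat -> Nat) 2 (fun (t : Nat) => 0) (vcons (Nat -> Nat) 1 (fun (x : Nat) => 0) (vcons (Nat -> Nat) 0 (fun (e : Nat) => e) (vnil (Nat -> Nat)))))
steps to reach normal form (normal order): 2
started in normal form: no
first redex: a beta-redex


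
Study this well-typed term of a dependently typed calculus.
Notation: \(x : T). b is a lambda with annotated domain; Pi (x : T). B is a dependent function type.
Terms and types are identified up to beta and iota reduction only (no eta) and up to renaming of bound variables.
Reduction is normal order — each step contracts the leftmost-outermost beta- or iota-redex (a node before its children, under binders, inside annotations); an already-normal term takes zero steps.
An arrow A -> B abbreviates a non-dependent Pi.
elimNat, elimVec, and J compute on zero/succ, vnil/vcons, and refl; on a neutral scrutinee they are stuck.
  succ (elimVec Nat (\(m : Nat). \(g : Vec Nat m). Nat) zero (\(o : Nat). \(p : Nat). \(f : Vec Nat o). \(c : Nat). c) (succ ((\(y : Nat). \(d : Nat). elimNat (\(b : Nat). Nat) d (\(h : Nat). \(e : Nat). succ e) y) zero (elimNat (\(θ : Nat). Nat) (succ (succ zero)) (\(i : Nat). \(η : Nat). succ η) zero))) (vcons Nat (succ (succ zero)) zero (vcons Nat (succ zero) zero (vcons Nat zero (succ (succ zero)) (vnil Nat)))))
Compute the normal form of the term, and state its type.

normal form:
  succ zero
type:
  Nat
observation: 16 normal-order steps normalize the term, beginning with an elimVec iota-redex.


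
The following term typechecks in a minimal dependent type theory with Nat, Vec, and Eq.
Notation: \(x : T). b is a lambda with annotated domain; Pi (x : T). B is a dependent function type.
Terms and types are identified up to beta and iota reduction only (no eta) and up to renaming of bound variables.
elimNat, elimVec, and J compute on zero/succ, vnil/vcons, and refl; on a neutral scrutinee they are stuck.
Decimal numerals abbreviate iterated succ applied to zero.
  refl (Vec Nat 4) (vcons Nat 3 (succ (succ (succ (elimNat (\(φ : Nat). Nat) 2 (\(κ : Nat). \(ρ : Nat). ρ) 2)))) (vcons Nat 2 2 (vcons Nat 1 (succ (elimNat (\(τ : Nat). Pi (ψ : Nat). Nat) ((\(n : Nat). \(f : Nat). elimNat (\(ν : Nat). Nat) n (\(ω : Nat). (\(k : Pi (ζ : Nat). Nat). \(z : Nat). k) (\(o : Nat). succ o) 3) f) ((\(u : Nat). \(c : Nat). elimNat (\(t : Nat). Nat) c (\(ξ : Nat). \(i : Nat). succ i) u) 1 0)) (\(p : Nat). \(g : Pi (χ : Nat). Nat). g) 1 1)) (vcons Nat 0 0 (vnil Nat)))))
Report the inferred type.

inferred type:
  Eq (Vec Nat 4) (vcons Nat 3 5 (vcons Nat 2 2 (vcons Nat 1 3 (vcons Nat 0 0 (vnil Nat))))) (vcons Nat 3 5 (vcons Nat 2 2 (vcons Nat 1 3 (vcons Nat 0 0 (vnil Nat)))))


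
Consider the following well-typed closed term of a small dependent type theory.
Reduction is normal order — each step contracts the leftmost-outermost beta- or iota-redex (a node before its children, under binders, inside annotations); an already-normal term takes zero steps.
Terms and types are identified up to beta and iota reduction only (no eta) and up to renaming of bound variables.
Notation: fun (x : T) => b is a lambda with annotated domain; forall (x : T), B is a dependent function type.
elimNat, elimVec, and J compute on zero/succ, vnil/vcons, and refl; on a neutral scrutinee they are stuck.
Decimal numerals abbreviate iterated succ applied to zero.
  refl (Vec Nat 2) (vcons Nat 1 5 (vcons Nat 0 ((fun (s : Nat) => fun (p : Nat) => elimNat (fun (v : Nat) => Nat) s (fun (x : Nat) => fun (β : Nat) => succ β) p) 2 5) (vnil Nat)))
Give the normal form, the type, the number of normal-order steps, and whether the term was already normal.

normal form:
  refl (Vec Nat 2) (vcons Nat 1 5 (vcons Nat 0 7 (vnil Nat)))
type:
  Eq (Vec Nat 2) (vcons Nat 1 5 (vcons Nat 0 7 (vnil Nat))) (vcons Nat 1 5 (vcons Nat 0 7 (vnil Nat)))
reduction steps (normal order): 18
already normal: no
first contracted redex: a beta-redex


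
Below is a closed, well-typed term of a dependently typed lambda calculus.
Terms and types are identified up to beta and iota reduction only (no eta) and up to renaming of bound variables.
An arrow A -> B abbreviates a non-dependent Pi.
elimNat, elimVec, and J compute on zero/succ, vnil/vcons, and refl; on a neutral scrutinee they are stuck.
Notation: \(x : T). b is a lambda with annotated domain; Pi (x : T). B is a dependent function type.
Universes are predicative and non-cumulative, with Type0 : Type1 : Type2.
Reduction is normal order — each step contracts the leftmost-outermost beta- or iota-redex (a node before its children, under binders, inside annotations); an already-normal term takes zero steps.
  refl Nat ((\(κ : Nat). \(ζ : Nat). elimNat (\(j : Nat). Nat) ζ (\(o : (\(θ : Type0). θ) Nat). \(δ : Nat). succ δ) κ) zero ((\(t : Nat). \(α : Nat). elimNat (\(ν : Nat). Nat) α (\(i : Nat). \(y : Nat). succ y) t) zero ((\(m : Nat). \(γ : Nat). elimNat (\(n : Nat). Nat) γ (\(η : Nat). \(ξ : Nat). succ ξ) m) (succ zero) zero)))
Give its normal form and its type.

reduced normal form:
  refl Nat (succ zero)
the term's type:
  Eq Nat (succ zero) (succ zero)


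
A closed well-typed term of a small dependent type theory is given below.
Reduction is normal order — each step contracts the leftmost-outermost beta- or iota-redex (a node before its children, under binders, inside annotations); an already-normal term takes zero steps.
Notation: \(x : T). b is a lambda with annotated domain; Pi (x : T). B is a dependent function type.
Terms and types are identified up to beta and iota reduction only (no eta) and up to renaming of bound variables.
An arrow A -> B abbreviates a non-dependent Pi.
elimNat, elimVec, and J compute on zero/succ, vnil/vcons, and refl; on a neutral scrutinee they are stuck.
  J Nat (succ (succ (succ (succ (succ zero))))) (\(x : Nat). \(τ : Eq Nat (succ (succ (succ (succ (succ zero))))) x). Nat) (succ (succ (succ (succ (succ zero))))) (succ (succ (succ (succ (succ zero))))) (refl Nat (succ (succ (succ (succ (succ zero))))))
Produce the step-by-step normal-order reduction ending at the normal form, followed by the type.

reduction (normal order):
  J Nat (succ (succ (succ (succ (succ zero))))) (\(x : Nat). \(τ : Eq Nat (succ (succ (succ (succ (succ zero))))) x). Nat) (succ (succ (succ (succ (succ zero))))) (succ (succ (succ (succ (succ zero))))) (refl Nat (succ (succ (succ (succ (succ zero))))))
  ~> succ (succ (succ (succ (succ zero))))
the term's type:
  Nat


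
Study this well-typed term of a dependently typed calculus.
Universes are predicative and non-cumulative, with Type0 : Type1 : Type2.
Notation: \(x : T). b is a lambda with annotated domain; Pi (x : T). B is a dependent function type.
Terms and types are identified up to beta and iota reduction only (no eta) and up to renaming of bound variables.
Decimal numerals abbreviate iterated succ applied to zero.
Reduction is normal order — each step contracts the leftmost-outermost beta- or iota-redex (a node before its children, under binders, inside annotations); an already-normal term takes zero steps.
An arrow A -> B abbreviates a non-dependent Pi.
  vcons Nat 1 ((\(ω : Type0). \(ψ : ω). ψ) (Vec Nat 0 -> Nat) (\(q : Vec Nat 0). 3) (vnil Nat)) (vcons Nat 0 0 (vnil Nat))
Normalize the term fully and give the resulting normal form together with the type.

normal form:
  vcons Nat 1 3 (vcons Nat 0 0 (vnil Nat))
type:
  Vec Nat 2


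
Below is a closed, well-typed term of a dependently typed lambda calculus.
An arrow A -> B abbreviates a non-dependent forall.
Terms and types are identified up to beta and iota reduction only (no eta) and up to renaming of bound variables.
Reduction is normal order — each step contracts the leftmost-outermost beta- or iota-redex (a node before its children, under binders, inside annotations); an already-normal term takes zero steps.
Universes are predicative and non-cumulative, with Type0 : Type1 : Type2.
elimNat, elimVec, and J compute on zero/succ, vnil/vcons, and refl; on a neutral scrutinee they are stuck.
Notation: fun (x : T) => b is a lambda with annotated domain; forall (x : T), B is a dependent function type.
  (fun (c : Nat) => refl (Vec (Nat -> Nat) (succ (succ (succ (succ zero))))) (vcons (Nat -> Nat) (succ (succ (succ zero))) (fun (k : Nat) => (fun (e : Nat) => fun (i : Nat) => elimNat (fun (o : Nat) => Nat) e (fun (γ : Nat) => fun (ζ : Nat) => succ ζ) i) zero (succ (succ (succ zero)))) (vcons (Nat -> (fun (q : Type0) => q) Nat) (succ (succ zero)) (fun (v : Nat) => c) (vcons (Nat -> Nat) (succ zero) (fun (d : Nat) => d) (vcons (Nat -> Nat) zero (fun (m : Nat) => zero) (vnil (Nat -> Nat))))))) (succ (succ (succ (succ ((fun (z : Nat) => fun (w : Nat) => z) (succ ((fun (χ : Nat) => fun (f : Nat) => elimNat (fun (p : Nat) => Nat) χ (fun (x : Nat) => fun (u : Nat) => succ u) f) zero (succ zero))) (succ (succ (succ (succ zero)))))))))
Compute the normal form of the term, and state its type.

resulting normal form:
  refl (Vec (Nat -> Nat) (succ (succ (succ (succ zero))))) (vcons (Nat -> Nat) (succ (succ (succ zero))) (fun (c : Nat) => succ (succ (succ zero))) (vcons (Nat -> Nat) (succ (succ zero)) (fun (k : Nat) => succ (succ (succ (succ (succ (succ zero)))))) (vcons (Nat -> Nat) (succ zero) (fun (e : Nat) => e) (vcons (Nat -> Nat) zero (fun (i : Nat) => zero) (vnil (Nat -> Nat))))))
the term's type:
  Eq (Vec (Nat -> Nat) (succ (succ (succ (succ zero))))) (vcons (Nat -> Nat) (succ (succ (succ zero))) (fun (c : Nat) => succ (succ (succ zero))) (vcons (Nat -> Nat) (succ (succ zero)) (fun (k : Nat) => succ (succ (succ (succ (succ (succ zero)))))) (vcons (Nat -> Nat) (succ zero) (fun (e : Nat) => e) (vcons (Nat -> Nat) zero (fun (i : Nat) => zero) (vnil (Nat -> Nat)))))) (vcons (Nat -> Nat) (succ (succ (succ zero))) (fun (o : Nat) => succ (succ (succ zero))) (vcons (Nat -> Nat) (succ (succ zero)) (fun (γ : Nat) => succ (succ (succ (succ (succ (succ zero)))))) (vcons (Nat -> Nat) (succ zero) (fun (ζ : Nat) => ζ) (vcons (Nat -> Nat) zero (fun (q : Nat) => zero) (vnil (Nat -> Nat))))))
observation: contracting a beta-redex first, the term normalizes in 22 steps.


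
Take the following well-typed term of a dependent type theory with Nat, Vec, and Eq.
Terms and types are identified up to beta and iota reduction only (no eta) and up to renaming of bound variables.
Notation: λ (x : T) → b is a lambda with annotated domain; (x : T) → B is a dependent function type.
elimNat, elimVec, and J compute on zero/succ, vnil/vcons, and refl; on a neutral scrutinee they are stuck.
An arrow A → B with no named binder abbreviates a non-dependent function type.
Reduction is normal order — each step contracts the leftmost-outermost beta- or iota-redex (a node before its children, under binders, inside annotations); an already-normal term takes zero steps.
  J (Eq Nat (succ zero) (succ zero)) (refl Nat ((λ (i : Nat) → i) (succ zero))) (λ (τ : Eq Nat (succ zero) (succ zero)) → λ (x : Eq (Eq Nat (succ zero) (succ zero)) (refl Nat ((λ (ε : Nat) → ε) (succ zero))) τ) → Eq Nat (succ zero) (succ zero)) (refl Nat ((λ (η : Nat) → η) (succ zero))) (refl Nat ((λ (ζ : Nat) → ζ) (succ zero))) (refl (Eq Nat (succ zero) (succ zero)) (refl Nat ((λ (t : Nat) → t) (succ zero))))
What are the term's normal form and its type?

reduced normal form:
  refl Nat (succ zero)
type:
  Eq Nat (succ zero) (succ zero)


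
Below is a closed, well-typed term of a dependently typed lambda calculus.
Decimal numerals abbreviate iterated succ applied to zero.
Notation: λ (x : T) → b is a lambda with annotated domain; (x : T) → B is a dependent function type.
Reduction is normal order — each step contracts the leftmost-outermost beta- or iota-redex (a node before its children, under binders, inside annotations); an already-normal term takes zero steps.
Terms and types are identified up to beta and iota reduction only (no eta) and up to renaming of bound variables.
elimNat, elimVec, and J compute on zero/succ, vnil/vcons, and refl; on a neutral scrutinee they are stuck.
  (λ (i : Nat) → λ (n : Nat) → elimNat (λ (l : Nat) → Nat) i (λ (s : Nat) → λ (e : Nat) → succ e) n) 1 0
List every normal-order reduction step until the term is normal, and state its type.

normal-order reduction:
  (λ (i : Nat) → λ (n : Nat) → elimNat (λ (l : Nat) → Nat) i (λ (s : Nat) → λ (e : Nat) → succ e) n) 1 0
  ~> (λ (i : Nat) → elimNat (λ (n : Nat) → Nat) 1 (λ (l : Nat) → λ (s : Nat) → succ s) i) 0
  ~> elimNat (λ (i : Nat) → Nat) 1 (λ (n : Nat) → λ (l : Nat) → succ l) 0
  ~> 1
inferred type:
  Nat


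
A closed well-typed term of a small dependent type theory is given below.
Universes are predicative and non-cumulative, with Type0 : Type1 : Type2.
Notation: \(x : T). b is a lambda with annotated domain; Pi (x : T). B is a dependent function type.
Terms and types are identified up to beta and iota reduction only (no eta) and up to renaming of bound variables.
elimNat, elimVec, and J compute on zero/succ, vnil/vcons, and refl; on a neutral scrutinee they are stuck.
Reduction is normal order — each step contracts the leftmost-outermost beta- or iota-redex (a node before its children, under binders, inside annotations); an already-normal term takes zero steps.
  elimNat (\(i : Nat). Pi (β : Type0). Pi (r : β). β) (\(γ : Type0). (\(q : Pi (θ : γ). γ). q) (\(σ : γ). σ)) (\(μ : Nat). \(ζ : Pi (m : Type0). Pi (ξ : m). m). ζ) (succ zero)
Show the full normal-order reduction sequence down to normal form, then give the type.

normal-order reduction sequence:
  elimNat (\(i : Nat). Pi (β : Type0). Pi (r : β). β) (\(γ : Type0). (\(q : Pi (θ : γ). γ). q) (\(σ : γ). σ)) (\(μ : Nat). \(ζ : Pi (m : Type0). Pi (ξ : m). m). ζ) (succ zero)
  ~> (\(i : Nat). \(β : Pi (r : Type0). Pi (γ : r). r). β) zero (elimNat (\(q : Nat). Pi (θ : Type0). Pi (σ : θ). θ) (\(μ : Type0). (\(ζ : Pi (m : μ). μ). ζ) (\(ξ : μ). ξ)) (\(h : Nat). \(j : Pi (w : Type0). Pi (t : w). w). j) zero)
  ~> (\(i : Pi (β : Type0). Pi (r : β). β). i) (elimNat (\(γ : Nat). Pi (q : Type0). Pi (θ : q). q) (\(σ : Type0). (\(μ : Pi (ζ : σ). σ). μ) (\(m : σ). m)) (\(ξ : Nat). \(h : Pi (j : Type0). Pi (w : j). j). h) zero)
  ~> elimNat (\(i : Nat). Pi (β : Type0). Pi (r : β). β) (\(γ : Type0). (\(q : Pi (θ : γ). γ). q) (\(σ : γ). σ)) (\(μ : Nat). \(ζ : Pi (m : Type0). Pi (ξ : m). m). ζ) zero
  ~> \(i : Type0). (\(β : Pi (r : i). i). β) (\(γ : i). γ)
  ~> \(i : Type0). \(β : i). β
type:
  Pi (i : Type0). Pi (β : i). i


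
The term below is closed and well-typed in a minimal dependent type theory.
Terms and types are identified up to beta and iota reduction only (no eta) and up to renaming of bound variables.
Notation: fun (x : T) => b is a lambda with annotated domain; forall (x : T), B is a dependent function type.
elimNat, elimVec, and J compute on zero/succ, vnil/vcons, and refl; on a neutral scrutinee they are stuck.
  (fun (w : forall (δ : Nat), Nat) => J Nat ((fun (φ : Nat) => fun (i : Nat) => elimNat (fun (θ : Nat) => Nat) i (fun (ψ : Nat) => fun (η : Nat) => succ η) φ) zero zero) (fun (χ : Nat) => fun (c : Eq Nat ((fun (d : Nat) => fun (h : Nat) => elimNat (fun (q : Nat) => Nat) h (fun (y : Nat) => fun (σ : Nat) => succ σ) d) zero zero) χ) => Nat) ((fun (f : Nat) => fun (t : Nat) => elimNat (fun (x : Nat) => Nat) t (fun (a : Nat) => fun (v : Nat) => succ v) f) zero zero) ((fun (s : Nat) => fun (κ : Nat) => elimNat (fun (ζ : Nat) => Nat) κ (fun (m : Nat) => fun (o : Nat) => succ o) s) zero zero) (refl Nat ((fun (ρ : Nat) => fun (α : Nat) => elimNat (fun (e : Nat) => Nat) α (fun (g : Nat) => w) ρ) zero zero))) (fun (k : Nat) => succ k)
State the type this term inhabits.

type:
  Nat


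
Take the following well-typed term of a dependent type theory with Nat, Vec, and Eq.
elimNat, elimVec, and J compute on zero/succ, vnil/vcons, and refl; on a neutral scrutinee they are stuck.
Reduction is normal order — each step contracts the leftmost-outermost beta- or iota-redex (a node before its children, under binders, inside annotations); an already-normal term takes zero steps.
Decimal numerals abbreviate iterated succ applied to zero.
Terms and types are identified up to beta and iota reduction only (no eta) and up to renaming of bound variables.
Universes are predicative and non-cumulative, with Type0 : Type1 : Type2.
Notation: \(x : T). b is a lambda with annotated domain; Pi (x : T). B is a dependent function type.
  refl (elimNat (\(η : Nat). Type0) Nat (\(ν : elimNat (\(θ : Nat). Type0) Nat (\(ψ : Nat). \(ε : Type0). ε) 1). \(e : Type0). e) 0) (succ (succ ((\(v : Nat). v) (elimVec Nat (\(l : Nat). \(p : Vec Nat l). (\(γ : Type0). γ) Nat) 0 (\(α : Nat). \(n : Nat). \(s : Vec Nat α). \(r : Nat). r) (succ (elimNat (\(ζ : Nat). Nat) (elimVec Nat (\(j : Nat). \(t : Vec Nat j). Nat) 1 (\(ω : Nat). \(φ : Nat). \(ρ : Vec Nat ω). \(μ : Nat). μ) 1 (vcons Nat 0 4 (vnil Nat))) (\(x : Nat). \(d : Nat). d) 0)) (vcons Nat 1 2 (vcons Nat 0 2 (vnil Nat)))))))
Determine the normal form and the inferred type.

normal form:
  refl Nat 2
type:
  Eq Nat 2 2
observation: reduction starts at an elimNat iota-redex, and 13 normal-order steps reach the normal form.


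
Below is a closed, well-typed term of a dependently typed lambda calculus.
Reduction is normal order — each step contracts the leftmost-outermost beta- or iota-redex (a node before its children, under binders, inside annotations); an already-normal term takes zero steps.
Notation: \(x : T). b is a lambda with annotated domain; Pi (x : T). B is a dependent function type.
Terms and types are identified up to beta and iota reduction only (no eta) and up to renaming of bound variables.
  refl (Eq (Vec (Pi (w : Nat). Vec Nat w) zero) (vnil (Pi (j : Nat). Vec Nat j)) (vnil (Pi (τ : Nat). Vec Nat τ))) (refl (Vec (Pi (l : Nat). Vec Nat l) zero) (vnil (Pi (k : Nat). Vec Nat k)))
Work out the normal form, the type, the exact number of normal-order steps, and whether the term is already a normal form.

reduced normal form:
  refl (Eq (Vec (Pi (w : Nat). Vec Nat w) zero) (vnil (Pi (j : Nat). Vec Nat j)) (vnil (Pi (τ : Nat). Vec Nat τ))) (refl (Vec (Pi (l : Nat). Vec Nat l) zero) (vnil (Pi (k : Nat). Vec Nat k)))
inferred type:
  Eq (Eq (Vec (Pi (w : Nat). Vec Nat w) zero) (vnil (Pi (j : Nat). Vec Nat j)) (vnil (Pi (τ : Nat). Vec Nat τ))) (refl (Vec (Pi (l : Nat). Vec Nat l) zero) (vnil (Pi (k : Nat). Vec Nat k))) (refl (Vec (Pi (σ : Nat). Vec Nat σ) zero) (vnil (Pi (a : Nat). Vec Nat a)))
steps to reach normal form (normal order): 0
already normal: yes


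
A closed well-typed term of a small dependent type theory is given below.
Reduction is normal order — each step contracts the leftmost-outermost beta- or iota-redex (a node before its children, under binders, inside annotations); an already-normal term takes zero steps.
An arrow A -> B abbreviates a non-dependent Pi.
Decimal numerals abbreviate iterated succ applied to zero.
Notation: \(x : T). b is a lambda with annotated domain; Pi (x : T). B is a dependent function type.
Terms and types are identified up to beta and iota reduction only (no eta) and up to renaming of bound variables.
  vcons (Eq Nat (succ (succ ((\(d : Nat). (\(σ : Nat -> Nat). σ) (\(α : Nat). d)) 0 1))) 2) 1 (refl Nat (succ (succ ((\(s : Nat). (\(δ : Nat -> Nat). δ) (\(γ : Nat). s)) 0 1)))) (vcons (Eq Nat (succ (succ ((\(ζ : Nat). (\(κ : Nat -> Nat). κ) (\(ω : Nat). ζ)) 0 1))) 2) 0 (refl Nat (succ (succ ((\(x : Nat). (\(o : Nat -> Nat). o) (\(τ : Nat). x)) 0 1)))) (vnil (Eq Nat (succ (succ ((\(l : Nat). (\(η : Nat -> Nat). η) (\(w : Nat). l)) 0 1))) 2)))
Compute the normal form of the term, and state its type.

resulting normal form:
  vcons (Eq Nat 2 2) 1 (refl Nat 2) (vcons (Eq Nat 2 2) 0 (refl Nat 2) (vnil (Eq Nat 2 2)))
type:
  Vec (Eq Nat 2 2) 2


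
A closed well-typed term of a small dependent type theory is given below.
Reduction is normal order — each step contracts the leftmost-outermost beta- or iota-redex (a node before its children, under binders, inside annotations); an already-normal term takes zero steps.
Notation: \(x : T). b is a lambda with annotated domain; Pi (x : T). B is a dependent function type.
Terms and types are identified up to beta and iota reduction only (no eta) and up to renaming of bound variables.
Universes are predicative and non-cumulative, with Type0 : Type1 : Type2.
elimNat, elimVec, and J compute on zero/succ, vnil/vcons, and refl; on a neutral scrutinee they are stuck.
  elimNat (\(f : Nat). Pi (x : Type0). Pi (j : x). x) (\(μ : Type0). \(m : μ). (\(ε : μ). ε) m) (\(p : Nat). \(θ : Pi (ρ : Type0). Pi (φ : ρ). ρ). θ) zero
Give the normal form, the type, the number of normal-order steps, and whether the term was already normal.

resulting normal form:
  \(f : Type0). \(x : f). x
type:
  Pi (f : Type0). Pi (x : f). f
reduction steps (normal order): 2
already normal: no
first redex: an elimNat iota-redex


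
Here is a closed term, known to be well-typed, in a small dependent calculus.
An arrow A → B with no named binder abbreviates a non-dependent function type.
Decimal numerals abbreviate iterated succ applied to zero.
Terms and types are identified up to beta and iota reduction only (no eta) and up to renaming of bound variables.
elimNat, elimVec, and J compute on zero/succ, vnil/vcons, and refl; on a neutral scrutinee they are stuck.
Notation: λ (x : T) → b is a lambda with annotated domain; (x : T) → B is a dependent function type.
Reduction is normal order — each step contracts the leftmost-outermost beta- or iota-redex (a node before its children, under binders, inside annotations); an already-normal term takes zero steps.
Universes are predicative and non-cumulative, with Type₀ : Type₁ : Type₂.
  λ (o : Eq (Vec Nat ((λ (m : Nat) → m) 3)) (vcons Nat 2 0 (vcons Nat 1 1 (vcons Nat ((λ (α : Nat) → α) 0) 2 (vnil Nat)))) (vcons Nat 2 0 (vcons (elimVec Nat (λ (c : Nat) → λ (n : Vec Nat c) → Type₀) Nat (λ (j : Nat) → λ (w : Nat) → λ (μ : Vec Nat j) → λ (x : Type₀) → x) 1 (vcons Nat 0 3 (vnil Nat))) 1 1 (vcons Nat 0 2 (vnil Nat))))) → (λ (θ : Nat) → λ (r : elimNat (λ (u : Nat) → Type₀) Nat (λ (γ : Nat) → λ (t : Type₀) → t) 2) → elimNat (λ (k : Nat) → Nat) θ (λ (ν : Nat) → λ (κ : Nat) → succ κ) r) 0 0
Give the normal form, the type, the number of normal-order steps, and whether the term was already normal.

reduced normal form:
  λ (o : Eq (Vec Nat 3) (vcons Nat 2 0 (vcons Nat 1 1 (vcons Nat 0 2 (vnil Nat)))) (vcons Nat 2 0 (vcons Nat 1 1 (vcons Nat 0 2 (vnil Nat))))) → 0
type:
  Eq (Vec Nat 3) (vcons Nat 2 0 (vcons Nat 1 1 (vcons Nat 0 2 (vnil Nat)))) (vcons Nat 2 0 (vcons Nat 1 1 (vcons Nat 0 2 (vnil Nat)))) → Nat
reduction steps (normal order): 11
term was already normal: no
first contracted redex: a beta-redex


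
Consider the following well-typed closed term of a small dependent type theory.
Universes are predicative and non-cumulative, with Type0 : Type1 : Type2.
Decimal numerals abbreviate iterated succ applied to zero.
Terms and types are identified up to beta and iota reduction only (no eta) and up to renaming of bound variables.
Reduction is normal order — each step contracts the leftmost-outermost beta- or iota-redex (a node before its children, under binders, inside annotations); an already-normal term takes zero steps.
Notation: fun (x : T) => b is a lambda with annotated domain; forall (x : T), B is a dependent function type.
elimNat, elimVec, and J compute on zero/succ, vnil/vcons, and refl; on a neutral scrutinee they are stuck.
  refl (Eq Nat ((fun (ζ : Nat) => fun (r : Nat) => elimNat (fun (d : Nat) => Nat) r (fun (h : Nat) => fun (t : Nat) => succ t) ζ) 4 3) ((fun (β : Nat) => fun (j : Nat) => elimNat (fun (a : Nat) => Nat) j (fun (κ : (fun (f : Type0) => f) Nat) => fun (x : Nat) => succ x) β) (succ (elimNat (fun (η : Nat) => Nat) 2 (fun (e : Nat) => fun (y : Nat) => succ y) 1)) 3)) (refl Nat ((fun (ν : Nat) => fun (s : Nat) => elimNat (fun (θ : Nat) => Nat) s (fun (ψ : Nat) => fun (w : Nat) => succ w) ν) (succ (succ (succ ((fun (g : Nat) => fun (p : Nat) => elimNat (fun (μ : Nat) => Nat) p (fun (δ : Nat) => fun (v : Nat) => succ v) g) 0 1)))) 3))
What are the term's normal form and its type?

normal form:
  refl (Eq Nat 7 7) (refl Nat 7)
type:
  Eq (Eq Nat 7 7) (refl Nat 7) (refl Nat 7)
observation: 53 normal-order steps normalize the term, beginning with a beta-redex.


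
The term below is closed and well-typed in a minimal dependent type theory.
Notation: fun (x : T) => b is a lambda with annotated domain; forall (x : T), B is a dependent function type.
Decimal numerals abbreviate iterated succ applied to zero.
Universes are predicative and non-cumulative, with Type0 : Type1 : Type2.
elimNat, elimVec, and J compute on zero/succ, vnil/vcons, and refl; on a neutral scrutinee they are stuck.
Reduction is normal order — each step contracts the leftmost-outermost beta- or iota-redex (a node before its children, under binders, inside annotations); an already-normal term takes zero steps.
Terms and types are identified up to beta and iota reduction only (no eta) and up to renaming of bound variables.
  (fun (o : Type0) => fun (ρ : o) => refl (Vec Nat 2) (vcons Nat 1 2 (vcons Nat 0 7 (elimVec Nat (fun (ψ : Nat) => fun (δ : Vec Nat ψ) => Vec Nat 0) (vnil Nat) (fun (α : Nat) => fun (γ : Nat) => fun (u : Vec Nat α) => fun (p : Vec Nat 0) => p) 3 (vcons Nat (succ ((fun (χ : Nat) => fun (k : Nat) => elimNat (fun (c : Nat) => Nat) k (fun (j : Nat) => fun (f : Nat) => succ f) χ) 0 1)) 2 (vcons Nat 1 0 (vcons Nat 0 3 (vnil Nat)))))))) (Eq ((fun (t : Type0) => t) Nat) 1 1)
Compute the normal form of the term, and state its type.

resulting normal form:
  fun (o : Eq Nat 1 1) => refl (Vec Nat 2) (vcons Nat 1 2 (vcons Nat 0 7 (vnil Nat)))
type:
  forall (o : Eq Nat 1 1), Eq (Vec Nat 2) (vcons Nat 1 2 (vcons Nat 0 7 (vnil Nat))) (vcons Nat 1 2 (vcons Nat 0 7 (vnil Nat)))


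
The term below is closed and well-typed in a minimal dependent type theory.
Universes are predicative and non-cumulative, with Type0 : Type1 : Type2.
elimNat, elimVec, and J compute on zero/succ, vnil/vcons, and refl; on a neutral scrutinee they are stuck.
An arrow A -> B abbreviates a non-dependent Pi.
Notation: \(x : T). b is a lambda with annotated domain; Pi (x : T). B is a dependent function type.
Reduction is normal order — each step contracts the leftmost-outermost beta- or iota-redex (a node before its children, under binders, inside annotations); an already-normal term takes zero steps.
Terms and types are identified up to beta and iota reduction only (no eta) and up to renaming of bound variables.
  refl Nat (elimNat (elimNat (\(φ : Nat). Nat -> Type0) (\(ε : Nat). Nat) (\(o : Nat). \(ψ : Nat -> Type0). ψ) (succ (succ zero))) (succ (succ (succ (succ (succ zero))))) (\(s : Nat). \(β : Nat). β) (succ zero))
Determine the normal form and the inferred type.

resulting normal form:
  refl Nat (succ (succ (succ (succ (succ zero)))))
type:
  Eq Nat (succ (succ (succ (succ (succ zero))))) (succ (succ (succ (succ (succ zero)))))
observation: the leftmost-outermost redex is an elimNat iota-redex, and normalization takes 4 steps.


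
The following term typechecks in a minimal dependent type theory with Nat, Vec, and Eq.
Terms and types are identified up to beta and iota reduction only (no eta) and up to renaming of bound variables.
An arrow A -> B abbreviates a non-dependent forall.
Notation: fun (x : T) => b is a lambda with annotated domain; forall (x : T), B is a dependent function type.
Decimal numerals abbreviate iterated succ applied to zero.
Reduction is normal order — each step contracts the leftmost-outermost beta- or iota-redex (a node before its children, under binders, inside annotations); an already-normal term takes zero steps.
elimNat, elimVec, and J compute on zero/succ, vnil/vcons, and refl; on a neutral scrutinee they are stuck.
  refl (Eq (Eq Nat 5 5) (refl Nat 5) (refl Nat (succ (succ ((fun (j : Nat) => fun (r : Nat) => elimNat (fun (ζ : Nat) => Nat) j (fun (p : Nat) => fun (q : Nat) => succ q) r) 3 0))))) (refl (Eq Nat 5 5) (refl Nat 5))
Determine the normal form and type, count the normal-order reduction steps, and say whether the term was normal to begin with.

resulting normal form:
  refl (Eq (Eq Nat 5 5) (refl Nat 5) (refl Nat 5)) (refl (Eq Nat 5 5) (refl Nat 5))
the term's type:
  Eq (Eq (Eq Nat 5 5) (refl Nat 5) (refl Nat 5)) (refl (Eq Nat 5 5) (refl Nat 5)) (refl (Eq Nat 5 5) (refl Nat 5))
reduction steps (normal order): 3
term was already normal: no
first redex: a beta-redex


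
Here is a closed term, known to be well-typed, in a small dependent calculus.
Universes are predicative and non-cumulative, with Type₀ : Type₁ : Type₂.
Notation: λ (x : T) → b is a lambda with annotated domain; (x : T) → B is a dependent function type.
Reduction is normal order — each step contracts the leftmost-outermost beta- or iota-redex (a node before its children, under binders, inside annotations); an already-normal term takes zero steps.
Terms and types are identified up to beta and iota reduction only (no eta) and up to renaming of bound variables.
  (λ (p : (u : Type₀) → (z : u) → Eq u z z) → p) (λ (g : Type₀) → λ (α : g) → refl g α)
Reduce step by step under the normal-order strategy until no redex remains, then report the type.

reduction (normal order):
  (λ (p : (u : Type₀) → (z : u) → Eq u z z) → p) (λ (g : Type₀) → λ (α : g) → refl g α)
  ~> λ (p : Type₀) → λ (u : p) → refl p u
the term's type:
  (p : Type₀) → (u : p) → Eq p u u


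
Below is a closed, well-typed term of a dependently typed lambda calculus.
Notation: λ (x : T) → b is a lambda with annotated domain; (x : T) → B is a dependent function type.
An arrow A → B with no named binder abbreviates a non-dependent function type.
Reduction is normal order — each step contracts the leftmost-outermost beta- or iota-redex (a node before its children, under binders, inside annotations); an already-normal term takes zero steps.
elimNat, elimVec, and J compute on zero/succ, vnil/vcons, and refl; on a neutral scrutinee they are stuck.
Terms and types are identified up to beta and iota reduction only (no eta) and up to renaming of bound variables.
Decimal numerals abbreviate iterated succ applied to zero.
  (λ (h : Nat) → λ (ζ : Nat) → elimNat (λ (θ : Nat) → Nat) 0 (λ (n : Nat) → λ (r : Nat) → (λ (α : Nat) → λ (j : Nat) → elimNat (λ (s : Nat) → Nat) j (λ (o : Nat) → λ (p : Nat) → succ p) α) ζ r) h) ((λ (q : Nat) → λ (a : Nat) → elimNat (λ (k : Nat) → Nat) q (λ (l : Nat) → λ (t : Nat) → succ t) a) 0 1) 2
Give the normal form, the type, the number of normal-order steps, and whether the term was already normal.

normal form:
  2
inferred type:
  Nat
normal-order step count: 21
already normal: no
first contracted redex: a beta-redex


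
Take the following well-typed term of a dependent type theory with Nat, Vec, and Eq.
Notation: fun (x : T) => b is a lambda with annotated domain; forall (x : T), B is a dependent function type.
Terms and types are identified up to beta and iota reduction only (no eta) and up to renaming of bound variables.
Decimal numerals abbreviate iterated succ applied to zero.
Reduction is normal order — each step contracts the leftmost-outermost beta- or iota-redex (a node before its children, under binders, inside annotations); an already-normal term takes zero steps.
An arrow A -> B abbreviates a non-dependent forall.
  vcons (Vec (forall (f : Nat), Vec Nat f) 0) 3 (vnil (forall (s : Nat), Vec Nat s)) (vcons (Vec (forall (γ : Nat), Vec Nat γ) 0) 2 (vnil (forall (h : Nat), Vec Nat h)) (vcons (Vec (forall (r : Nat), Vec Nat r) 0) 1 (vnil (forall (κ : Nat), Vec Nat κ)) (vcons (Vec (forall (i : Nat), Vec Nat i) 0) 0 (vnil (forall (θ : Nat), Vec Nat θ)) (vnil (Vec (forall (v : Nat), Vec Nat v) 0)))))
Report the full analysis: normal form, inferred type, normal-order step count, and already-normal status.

resulting normal form:
  vcons (Vec (forall (f : Nat), Vec Nat f) 0) 3 (vnil (forall (s : Nat), Vec Nat s)) (vcons (Vec (forall (γ : Nat), Vec Nat γ) 0) 2 (vnil (forall (h : Nat), Vec Nat h)) (vcons (Vec (forall (r : Nat), Vec Nat r) 0) 1 (vnil (forall (κ : Nat), Vec Nat κ)) (vcons (Vec (forall (i : Nat), Vec Nat i) 0) 0 (vnil (forall (θ : Nat), Vec Nat θ)) (vnil (Vec (forall (v : Nat), Vec Nat v) 0)))))
the term's type:
  Vec (Vec (forall (f : Nat), Vec Nat f) 0) 4
reduction steps (normal order): 0
already normal: yes


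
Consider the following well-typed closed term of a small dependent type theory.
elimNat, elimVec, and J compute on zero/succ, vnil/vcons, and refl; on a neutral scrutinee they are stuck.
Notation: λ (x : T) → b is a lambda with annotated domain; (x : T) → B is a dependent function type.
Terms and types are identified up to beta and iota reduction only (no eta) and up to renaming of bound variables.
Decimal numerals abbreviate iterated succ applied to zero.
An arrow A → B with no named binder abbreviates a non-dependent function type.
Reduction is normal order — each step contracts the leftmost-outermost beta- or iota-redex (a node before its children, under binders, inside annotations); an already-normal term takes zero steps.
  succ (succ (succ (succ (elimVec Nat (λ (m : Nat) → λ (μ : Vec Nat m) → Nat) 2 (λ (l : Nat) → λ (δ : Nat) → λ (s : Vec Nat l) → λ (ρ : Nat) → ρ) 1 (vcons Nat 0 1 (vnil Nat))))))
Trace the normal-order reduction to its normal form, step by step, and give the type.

reduction (normal order):
  succ (succ (succ (succ (elimVec Nat (λ (m : Nat) → λ (μ : Vec Nat m) → Nat) 2 (λ (l : Nat) → λ (δ : Nat) → λ (s : Vec Nat l) → λ (ρ : Nat) → ρ) 1 (vcons Nat 0 1 (vnil Nat))))))
  ~> succ (succ (succ (succ ((λ (m : Nat) → λ (μ : Nat) → λ (l : Vec Nat m) → λ (δ : Nat) → δ) 0 1 (vnil Nat) (elimVec Nat (λ (s : Nat) → λ (ρ : Vec Nat s) → Nat) 2 (λ (β : Nat) → λ (ζ : Nat) → λ (σ : Vec Nat β) → λ (e : Nat) → e) 0 (vnil Nat))))))
  ~> succ (succ (succ (succ ((λ (m : Nat) → λ (μ : Vec Nat 0) → λ (l : Nat) → l) 1 (vnil Nat) (elimVec Nat (λ (δ : Nat) → λ (s : Vec Nat δ) → Nat) 2 (λ (ρ : Nat) → λ (β : Nat) → λ (ζ : Vec Nat ρ) → λ (σ : Nat) → σ) 0 (vnil Nat))))))
  ~> succ (succ (succ (succ ((λ (m : Vec Nat 0) → λ (μ : Nat) → μ) (vnil Nat) (elimVec Nat (λ (l : Nat) → λ (δ : Vec Nat l) → Nat) 2 (λ (s : Nat) → λ (ρ : Nat) → λ (β : Vec Nat s) → λ (ζ : Nat) → ζ) 0 (vnil Nat))))))
  ~> succ (succ (succ (succ ((λ (m : Nat) → m) (elimVec Nat (λ (μ : Nat) → λ (l : Vec Nat μ) → Nat) 2 (λ (δ : Nat) → λ (s : Nat) → λ (ρ : Vec Nat δ) → λ (β : Nat) → β) 0 (vnil Nat))))))
  ~> succ (succ (succ (succ (elimVec Nat (λ (m : Nat) → λ (μ : Vec Nat m) → Nat) 2 (λ (l : Nat) → λ (δ : Nat) → λ (s : Vec Nat l) → λ (ρ : Nat) → ρ) 0 (vnil Nat)))))
  ~> 6
type:
  Nat
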